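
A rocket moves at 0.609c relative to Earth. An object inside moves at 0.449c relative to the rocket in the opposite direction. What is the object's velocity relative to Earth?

Object's velocity in rocket frame is u' = -0.449c
u = (u' + v)/(1 + u'v/c²) = (v - 0.449)/(1 - 0.449·v/c²)
Numerator: 0.609 - 0.449 = 0.16
Denominator: 1 - 0.273441 = 0.726559
u = 0.16/0.726559 = 0.2202c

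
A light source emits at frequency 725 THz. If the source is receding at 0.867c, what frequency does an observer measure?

β = v/c = 0.867
(1-β)/(1+β) = 0.133/1.867 = 0.07124
Doppler factor = √(0.07124) = 0.2669
f_obs = 725 × 0.2669 = 193.5 THz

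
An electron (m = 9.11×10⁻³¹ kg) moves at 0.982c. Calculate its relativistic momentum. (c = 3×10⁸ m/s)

γ = 1/√(1 - 0.982²) = 5.294
v = 0.982 × 3×10⁸ = 2.946×10⁸ m/s
p = γmv = 5.294 × 9.11×10⁻³¹ × 2.946×10⁸ = 1.421×10⁻²¹ kg·m/s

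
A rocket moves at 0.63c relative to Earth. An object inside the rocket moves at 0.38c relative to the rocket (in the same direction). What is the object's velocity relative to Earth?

u = (u' + v)/(1 + u'v/c²)
Numerator: 0.38 + 0.63 = 1.01
Denominator: 1 + 0.2394 = 1.2394
u = 1.01/1.2394 = 0.8149c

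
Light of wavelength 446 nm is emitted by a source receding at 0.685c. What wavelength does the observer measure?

β = 0.685
Wavelength Doppler factor = √(1.685/0.315) = √(5.349) = 2.313
λ_obs = 446 × 2.313 = 1032 nm (redshift)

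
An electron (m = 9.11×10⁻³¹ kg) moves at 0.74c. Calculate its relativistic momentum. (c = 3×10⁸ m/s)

γ = 1/√(1 - 0.74²) = 1.487
v = 0.74 × 3×10⁸ = 2.220×10⁸ m/s
p = γmv = 1.487 × 9.11×10⁻³¹ × 2.220×10⁸ = 3.007×10⁻²² kg·m/s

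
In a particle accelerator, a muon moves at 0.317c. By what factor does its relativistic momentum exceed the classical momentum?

p_rel = γmv, p_class = mv
Ratio = γ = 1/√(1 - 0.317²)
= 1/√(0.899511) = 1.054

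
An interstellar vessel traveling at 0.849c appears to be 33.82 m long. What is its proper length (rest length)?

Contracted length L = 33.82 m
γ = 1/√(1 - 0.849²) = 1.89253
L₀ = γL = 1.89253 × 33.82 = 64.01 m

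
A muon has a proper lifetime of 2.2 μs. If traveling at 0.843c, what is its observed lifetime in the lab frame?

Proper lifetime τ₀ = 2.2 μs
γ = 1/√(1 - 0.843²) = 1.859
τ = γτ₀ = 1.859 × 2.2 μs = 4.090 μs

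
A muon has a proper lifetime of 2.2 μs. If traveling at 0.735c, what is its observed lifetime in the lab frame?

Proper lifetime τ₀ = 2.2 μs
γ = 1/√(1 - 0.735²) = 1.475
τ = γτ₀ = 1.475 × 2.2 μs = 3.245 μs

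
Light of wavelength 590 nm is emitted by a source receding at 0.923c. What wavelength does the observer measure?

β = 0.923
Wavelength Doppler factor = √(1.923/0.077) = √(24.97) = 4.997
λ_obs = 590 × 4.997 = 2948 nm (redshift)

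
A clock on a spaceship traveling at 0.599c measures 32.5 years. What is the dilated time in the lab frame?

Proper time Δt₀ = 32.5 years
γ = 1/√(1 - 0.599²) = 1.249
Δt = γΔt₀ = 1.249 × 32.5 = 40.59 years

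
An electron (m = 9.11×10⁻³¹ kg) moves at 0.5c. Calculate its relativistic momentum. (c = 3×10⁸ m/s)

γ = 1/√(1 - 0.5²) = 1.155
v = 0.5 × 3×10⁸ = 1.500×10⁸ m/s
p = γmv = 1.155 × 9.11×10⁻³¹ × 1.500×10⁸ = 1.578×10⁻²² kg·m/s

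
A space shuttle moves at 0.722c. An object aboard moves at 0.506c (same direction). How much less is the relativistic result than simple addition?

Classical: u' + v = 0.506 + 0.722 = 1.228c
Relativistic: u = (0.506 + 0.722)/(1 + 0.365332) = 1.228/1.365332 = 0.8994c
Difference: 1.228 - 0.8994 = 0.3286c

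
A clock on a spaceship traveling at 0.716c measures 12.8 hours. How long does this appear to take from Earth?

Proper time Δt₀ = 12.8 hours
γ = 1/√(1 - 0.716²) = 1.4325
Δt = γΔt₀ = 1.4325 × 12.8 = 18.34 hours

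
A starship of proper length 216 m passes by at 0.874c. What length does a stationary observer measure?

Proper length L₀ = 216 m
γ = 1/√(1 - 0.874²) = 2.058
L = L₀/γ = 216/2.058 = 105.0 m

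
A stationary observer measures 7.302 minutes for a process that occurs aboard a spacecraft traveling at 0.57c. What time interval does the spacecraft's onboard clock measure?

Dilated time Δt = 7.302 minutes
γ = 1/√(1 - 0.57²) = 1.217
Δt₀ = Δt/γ = 7.302/1.217 = 6.000 minutes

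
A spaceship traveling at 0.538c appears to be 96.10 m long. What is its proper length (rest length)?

Contracted length L = 96.10 m
γ = 1/√(1 - 0.538²) = 1.186
L₀ = γL = 1.186 × 96.10 = 114.0 m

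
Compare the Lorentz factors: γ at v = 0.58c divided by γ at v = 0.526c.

γ₁ = 1/√(1 - 0.58²) = 1.228
γ₂ = 1/√(1 - 0.526²) = 1.176
γ₁/γ₂ = 1.228/1.176 = 1.044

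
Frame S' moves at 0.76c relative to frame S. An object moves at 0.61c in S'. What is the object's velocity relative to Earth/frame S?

u = (u' + v)/(1 + u'v/c²)
Numerator: 0.61 + 0.76 = 1.37
Denominator: 1 + 0.4636 = 1.4636
u = 1.37/1.4636 = 0.9360c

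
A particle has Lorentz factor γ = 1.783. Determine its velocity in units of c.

From γ = 1/√(1 - v²/c²):
1/γ² = 1/1.783² = 0.3146
v²/c² = 1 - 0.3146 = 0.6854
v/c = √(0.6854) = 0.8279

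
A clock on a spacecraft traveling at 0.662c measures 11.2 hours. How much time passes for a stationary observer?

Proper time Δt₀ = 11.2 hours
γ = 1/√(1 - 0.662²) = 1.334
Δt = γΔt₀ = 1.334 × 11.2 = 14.94 hours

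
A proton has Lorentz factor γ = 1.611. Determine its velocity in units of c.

From γ = 1/√(1 - v²/c²):
1/γ² = 1/1.611² = 0.3853
v²/c² = 1 - 0.3853 = 0.6147
v/c = √(0.6147) = 0.7840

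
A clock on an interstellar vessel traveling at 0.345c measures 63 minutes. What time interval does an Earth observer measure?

Proper time Δt₀ = 63 minutes
γ = 1/√(1 - 0.345²) = 1.0654
Δt = γΔt₀ = 1.0654 × 63 = 67.12 minutes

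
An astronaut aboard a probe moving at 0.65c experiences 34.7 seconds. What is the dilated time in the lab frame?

Proper time Δt₀ = 34.7 seconds
γ = 1/√(1 - 0.65²) = 1.3159
Δt = γΔt₀ = 1.3159 × 34.7 = 45.66 seconds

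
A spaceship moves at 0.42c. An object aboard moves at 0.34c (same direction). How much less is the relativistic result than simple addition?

Classical: u' + v = 0.34 + 0.42 = 0.76c
Relativistic: u = (0.34 + 0.42)/(1 + 0.1428) = 0.76/1.1428 = 0.66503c
Difference: 0.76 - 0.66503 = 0.09497c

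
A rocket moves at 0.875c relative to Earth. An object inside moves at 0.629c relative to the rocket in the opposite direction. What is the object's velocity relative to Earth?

Object's velocity in rocket frame is u' = -0.629c
u = (u' + v)/(1 + u'v/c²) = (v - 0.629)/(1 - 0.629·v/c²)
Numerator: 0.875 - 0.629 = 0.246
Denominator: 1 - 0.550375 = 0.449625
u = 0.246/0.449625 = 0.5471c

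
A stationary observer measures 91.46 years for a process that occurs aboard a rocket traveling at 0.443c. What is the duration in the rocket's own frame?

Dilated time Δt = 91.46 years
γ = 1/√(1 - 0.443²) = 1.1154
Δt₀ = Δt/γ = 91.46/1.1154 = 82.00 years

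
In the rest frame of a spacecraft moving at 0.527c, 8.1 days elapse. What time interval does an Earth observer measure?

Proper time Δt₀ = 8.1 days
γ = 1/√(1 - 0.527²) = 1.1767
Δt = γΔt₀ = 1.1767 × 8.1 = 9.531 days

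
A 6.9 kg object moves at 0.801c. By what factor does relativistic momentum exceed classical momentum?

p_rel = γmv, p_class = mv
Ratio = γ = 1/√(1 - 0.801²) = 1.670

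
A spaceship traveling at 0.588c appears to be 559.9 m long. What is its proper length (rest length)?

Contracted length L = 559.9 m
γ = 1/√(1 - 0.588²) = 1.2363
L₀ = γL = 1.2363 × 559.9 = 692.2 m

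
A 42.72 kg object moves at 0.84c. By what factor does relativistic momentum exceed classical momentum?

p_rel = γmv, p_class = mv
Ratio = γ = 1/√(1 - 0.84²) = 1.843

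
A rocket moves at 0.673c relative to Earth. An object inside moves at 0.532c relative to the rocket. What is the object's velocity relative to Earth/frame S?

u = (u' + v)/(1 + u'v/c²)
Numerator: 0.532 + 0.673 = 1.205
Denominator: 1 + 0.358036 = 1.358036
u = 1.205/1.358036 = 0.8873c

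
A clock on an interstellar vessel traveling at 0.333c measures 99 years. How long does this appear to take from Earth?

Proper time Δt₀ = 99 years
γ = 1/√(1 - 0.333²) = 1.061
Δt = γΔt₀ = 1.061 × 99 = 105.0 years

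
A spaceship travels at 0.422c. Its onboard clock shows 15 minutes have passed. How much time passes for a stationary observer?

Proper time Δt₀ = 15 minutes
γ = 1/√(1 - 0.422²) = 1.103
Δt = γΔt₀ = 1.103 × 15 = 16.55 minutes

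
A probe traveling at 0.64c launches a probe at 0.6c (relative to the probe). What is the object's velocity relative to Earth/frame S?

u = (u' + v)/(1 + u'v/c²)
Numerator: 0.6 + 0.64 = 1.24
Denominator: 1 + 0.384 = 1.384
u = 1.24/1.384 = 0.8960c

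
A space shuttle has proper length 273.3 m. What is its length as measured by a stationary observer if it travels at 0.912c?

Proper length L₀ = 273.3 m
γ = 1/√(1 - 0.912²) = 2.438
L = L₀/γ = 273.3/2.438 = 112.1 m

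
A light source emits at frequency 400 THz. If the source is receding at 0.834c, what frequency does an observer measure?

β = v/c = 0.834
(1-β)/(1+β) = 0.166/1.834 = 0.09051
Doppler factor = √(0.09051) = 0.30085
f_obs = 400 × 0.30085 = 120.3 THz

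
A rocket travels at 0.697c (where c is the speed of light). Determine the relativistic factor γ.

v/c = 0.697, so (v/c)² = 0.485809
1 - (v/c)² = 0.514191
γ = 1/√(0.514191) = 1.395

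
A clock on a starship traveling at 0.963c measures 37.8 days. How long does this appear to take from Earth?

Proper time Δt₀ = 37.8 days
γ = 1/√(1 - 0.963²) = 3.711
Δt = γΔt₀ = 3.711 × 37.8 = 140.3 days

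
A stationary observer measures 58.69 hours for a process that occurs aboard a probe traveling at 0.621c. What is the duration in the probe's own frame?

Dilated time Δt = 58.69 hours
γ = 1/√(1 - 0.621²) = 1.276
Δt₀ = Δt/γ = 58.69/1.276 = 46.00 hours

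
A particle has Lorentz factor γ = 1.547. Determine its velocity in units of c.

From γ = 1/√(1 - v²/c²):
1/γ² = 1/1.547² = 0.4178
v²/c² = 1 - 0.4178 = 0.5822
v/c = √(0.5822) = 0.7630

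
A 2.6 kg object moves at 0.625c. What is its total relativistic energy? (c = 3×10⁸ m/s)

γ = 1/√(1 - 0.625²) = 1.281
mc² = 2.6 × (3×10⁸)² = 2.340×10¹⁷ J
E = γmc² = 1.281 × 2.340×10¹⁷ = 2.998×10¹⁷ J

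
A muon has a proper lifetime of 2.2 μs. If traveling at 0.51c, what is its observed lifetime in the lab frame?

Proper lifetime τ₀ = 2.2 μs
γ = 1/√(1 - 0.51²) = 1.1626
τ = γτ₀ = 1.1626 × 2.2 μs = 2.558 μs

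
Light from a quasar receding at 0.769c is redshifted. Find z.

β = 0.769
(1+β)/(1-β) = 1.769/0.231 = 7.658
√(7.658) = 2.767
z = 2.767 - 1 = 1.767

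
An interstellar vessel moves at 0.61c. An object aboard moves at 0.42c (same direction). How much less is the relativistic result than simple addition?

Classical: u' + v = 0.42 + 0.61 = 1.03c
Relativistic: u = (0.42 + 0.61)/(1 + 0.2562) = 1.03/1.2562 = 0.8199c
Difference: 1.03 - 0.8199 = 0.2101c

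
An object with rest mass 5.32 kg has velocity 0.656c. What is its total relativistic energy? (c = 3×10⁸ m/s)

γ = 1/√(1 - 0.656²) = 1.325
mc² = 5.32 × (3×10⁸)² = 4.788×10¹⁷ J
E = γmc² = 1.325 × 4.788×10¹⁷ = 6.344×10¹⁷ J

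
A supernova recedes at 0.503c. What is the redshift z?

β = 0.503
(1+β)/(1-β) = 1.503/0.497 = 3.024
√(3.024) = 1.739
z = 1.739 - 1 = 0.7390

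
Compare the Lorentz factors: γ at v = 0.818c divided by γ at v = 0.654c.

γ₁ = 1/√(1 - 0.818²) = 1.738
γ₂ = 1/√(1 - 0.654²) = 1.322
γ₁/γ₂ = 1.738/1.322 = 1.315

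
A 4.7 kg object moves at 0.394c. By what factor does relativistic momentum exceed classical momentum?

p_rel = γmv, p_class = mv
Ratio = γ = 1/√(1 - 0.394²) = 1.088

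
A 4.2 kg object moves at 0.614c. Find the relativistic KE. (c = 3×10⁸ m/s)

γ = 1/√(1 - 0.614²) = 1.2669
γ - 1 = 0.2669
KE = (γ-1)mc² = 0.2669 × 4.2 × (3×10⁸)² = 1.009×10¹⁷ J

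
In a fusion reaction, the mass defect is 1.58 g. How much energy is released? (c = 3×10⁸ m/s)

Convert mass defect: Δm = 1.58 g = 0.00158 kg
E = Δm·c² = 0.00158 × (3×10⁸)²
= 0.00158 × 9×10¹⁶ = 1.422×10¹⁴ J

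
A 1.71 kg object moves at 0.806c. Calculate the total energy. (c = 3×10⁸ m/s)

γ = 1/√(1 - 0.806²) = 1.6894
mc² = 1.71 × (3×10⁸)² = 1.539×10¹⁷ J
E = γmc² = 1.6894 × 1.539×10¹⁷ = 2.600×10¹⁷ J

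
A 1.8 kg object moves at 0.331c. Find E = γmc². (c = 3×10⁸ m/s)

γ = 1/√(1 - 0.331²) = 1.060
mc² = 1.8 × (3×10⁸)² = 1.620×10¹⁷ J
E = γmc² = 1.060 × 1.620×10¹⁷ = 1.717×10¹⁷ J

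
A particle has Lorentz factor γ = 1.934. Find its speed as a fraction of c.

From γ = 1/√(1 - v²/c²):
1/γ² = 1/1.934² = 0.2674
v²/c² = 1 - 0.2674 = 0.7326
v/c = √(0.7326) = 0.8559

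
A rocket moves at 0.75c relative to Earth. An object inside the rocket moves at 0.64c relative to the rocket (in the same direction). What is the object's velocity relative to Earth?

u = (u' + v)/(1 + u'v/c²)
Numerator: 0.64 + 0.75 = 1.39
Denominator: 1 + 0.48 = 1.48
u = 1.39/1.48 = 0.9392c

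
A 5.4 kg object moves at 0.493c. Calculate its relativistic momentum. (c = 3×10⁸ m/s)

γ = 1/√(1 - 0.493²) = 1.1494
v = 0.493 × 3×10⁸ = 1.479×10⁸ m/s
p = γmv = 1.1494 × 5.4 × 1.479×10⁸ = 9.180×10⁸ kg·m/s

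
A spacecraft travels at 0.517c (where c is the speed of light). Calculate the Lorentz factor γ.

v/c = 0.517, so (v/c)² = 0.267289
1 - (v/c)² = 0.732711
γ = 1/√(0.732711) = 1.168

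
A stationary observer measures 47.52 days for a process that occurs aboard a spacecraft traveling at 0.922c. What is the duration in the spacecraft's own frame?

Dilated time Δt = 47.52 days
γ = 1/√(1 - 0.922²) = 2.583
Δt₀ = Δt/γ = 47.52/2.583 = 18.40 days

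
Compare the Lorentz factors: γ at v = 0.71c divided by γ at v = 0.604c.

γ₁ = 1/√(1 - 0.71²) = 1.4200
γ₂ = 1/√(1 - 0.604²) = 1.2547
γ₁/γ₂ = 1.4200/1.2547 = 1.132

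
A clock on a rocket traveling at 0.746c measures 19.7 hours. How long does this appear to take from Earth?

Proper time Δt₀ = 19.7 hours
γ = 1/√(1 - 0.746²) = 1.5016
Δt = γΔt₀ = 1.5016 × 19.7 = 29.58 hours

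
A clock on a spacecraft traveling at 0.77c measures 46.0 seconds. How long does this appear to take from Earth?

Proper time Δt₀ = 46.0 seconds
γ = 1/√(1 - 0.77²) = 1.5673
Δt = γΔt₀ = 1.5673 × 46.0 = 72.10 seconds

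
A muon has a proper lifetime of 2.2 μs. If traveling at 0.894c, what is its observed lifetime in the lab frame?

Proper lifetime τ₀ = 2.2 μs
γ = 1/√(1 - 0.894²) = 2.232
τ = γτ₀ = 2.232 × 2.2 μs = 4.910 μs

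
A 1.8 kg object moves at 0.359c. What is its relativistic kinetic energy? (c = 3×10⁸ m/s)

γ = 1/√(1 - 0.359²) = 1.07142
γ - 1 = 0.07142
KE = (γ-1)mc² = 0.07142 × 1.8 × (3×10⁸)² = 1.157×10¹⁶ J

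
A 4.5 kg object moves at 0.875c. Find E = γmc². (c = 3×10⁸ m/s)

γ = 1/√(1 - 0.875²) = 2.0656
mc² = 4.5 × (3×10⁸)² = 4.050×10¹⁷ J
E = γmc² = 2.0656 × 4.050×10¹⁷ = 8.366×10¹⁷ J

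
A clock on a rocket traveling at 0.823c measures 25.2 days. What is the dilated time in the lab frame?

Proper time Δt₀ = 25.2 days
γ = 1/√(1 - 0.823²) = 1.7604
Δt = γΔt₀ = 1.7604 × 25.2 = 44.36 days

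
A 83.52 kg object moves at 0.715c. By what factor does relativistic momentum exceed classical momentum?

p_rel = γmv, p_class = mv
Ratio = γ = 1/√(1 - 0.715²) = 1.430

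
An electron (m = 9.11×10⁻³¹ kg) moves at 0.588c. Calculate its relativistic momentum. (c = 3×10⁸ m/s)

γ = 1/√(1 - 0.588²) = 1.2363
v = 0.588 × 3×10⁸ = 1.764×10⁸ m/s
p = γmv = 1.2363 × 9.11×10⁻³¹ × 1.764×10⁸ = 1.987×10⁻²² kg·m/s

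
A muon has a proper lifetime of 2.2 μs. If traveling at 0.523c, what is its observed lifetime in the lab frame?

Proper lifetime τ₀ = 2.2 μs
γ = 1/√(1 - 0.523²) = 1.173
τ = γτ₀ = 1.173 × 2.2 μs = 2.581 μs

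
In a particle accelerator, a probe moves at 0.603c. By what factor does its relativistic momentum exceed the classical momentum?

p_rel = γmv, p_class = mv
Ratio = γ = 1/√(1 - 0.603²)
= 1/√(0.636391) = 1.254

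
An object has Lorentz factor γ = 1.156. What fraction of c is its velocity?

From γ = 1/√(1 - v²/c²):
1/γ² = 1/1.156² = 0.7483
v²/c² = 1 - 0.7483 = 0.2517
v/c = √(0.2517) = 0.5017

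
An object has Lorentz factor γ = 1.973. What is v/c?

From γ = 1/√(1 - v²/c²):
1/γ² = 1/1.973² = 0.2569
v²/c² = 1 - 0.2569 = 0.7431
v/c = √(0.7431) = 0.8620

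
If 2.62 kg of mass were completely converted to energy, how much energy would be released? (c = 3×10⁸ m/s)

Using E = mc²:
c² = (3×10⁸)² = 9×10¹⁶ m²/s²
E = 2.62 × 9×10¹⁶ = 2.358×10¹⁷ J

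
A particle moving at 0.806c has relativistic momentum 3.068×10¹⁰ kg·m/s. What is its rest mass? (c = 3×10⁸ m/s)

γ = 1/√(1 - 0.806²) = 1.6894
v = 0.806 × 3×10⁸ = 2.418×10⁸ m/s
m = p/(γv) = 3.068×10¹⁰/(1.6894 × 2.418×10⁸) = 75.10 kg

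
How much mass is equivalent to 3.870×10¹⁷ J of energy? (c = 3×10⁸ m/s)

From E = mc², we get m = E/c²
c² = (3×10⁸)² = 9×10¹⁶ m²/s²
m = 3.870×10¹⁷ / 9×10¹⁶ = 4.300 kg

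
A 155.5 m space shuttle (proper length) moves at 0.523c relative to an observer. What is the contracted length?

Proper length L₀ = 155.5 m
γ = 1/√(1 - 0.523²) = 1.1733
L = L₀/γ = 155.5/1.1733 = 132.5 m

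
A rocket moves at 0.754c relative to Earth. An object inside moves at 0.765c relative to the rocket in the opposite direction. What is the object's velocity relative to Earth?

Object's velocity in rocket frame is u' = -0.765c
u = (u' + v)/(1 + u'v/c²) = (v - 0.765)/(1 - 0.765·v/c²)
Numerator: 0.754 - 0.765 = -0.011
Denominator: 1 - 0.57681 = 0.42319
u = -0.011/0.42319 = -0.02599c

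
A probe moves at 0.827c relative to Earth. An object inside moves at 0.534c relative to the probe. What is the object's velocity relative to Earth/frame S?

u = (u' + v)/(1 + u'v/c²)
Numerator: 0.534 + 0.827 = 1.361
Denominator: 1 + 0.441618 = 1.441618
u = 1.361/1.441618 = 0.9441c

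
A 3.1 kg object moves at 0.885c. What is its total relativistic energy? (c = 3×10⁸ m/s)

γ = 1/√(1 - 0.885²) = 2.1478
mc² = 3.1 × (3×10⁸)² = 2.790×10¹⁷ J
E = γmc² = 2.1478 × 2.790×10¹⁷ = 5.992×10¹⁷ J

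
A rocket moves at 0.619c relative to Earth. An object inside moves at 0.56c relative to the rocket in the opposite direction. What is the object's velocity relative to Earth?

Object's velocity in rocket frame is u' = -0.56c
u = (u' + v)/(1 + u'v/c²) = (v - 0.56)/(1 - 0.56·v/c²)
Numerator: 0.619 - 0.56 = 0.059
Denominator: 1 - 0.34664 = 0.65336
u = 0.059/0.65336 = 0.09030c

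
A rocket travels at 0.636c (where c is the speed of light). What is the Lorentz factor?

v/c = 0.636, so (v/c)² = 0.404496
1 - (v/c)² = 0.595504
γ = 1/√(0.595504) = 1.296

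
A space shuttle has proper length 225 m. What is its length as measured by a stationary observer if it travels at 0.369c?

Proper length L₀ = 225 m
γ = 1/√(1 - 0.369²) = 1.076
L = L₀/γ = 225/1.076 = 209.1 m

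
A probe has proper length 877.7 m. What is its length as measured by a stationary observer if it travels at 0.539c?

Proper length L₀ = 877.7 m
γ = 1/√(1 - 0.539²) = 1.1872
L = L₀/γ = 877.7/1.1872 = 739.3 m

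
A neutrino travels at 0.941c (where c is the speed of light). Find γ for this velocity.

v/c = 0.941, so (v/c)² = 0.885481
1 - (v/c)² = 0.114519
γ = 1/√(0.114519) = 2.955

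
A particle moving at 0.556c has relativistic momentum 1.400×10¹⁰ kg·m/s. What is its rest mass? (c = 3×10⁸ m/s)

γ = 1/√(1 - 0.556²) = 1.2031
v = 0.556 × 3×10⁸ = 1.668×10⁸ m/s
m = p/(γv) = 1.400×10¹⁰/(1.2031 × 1.668×10⁸) = 69.76 kg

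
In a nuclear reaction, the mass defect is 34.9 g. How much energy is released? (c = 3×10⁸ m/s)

Convert mass defect: Δm = 34.9 g = 0.0349 kg
E = Δm·c² = 0.0349 × (3×10⁸)²
= 0.0349 × 9×10¹⁶ = 3.141×10¹⁵ J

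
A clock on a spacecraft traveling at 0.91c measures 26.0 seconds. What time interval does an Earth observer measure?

Proper time Δt₀ = 26.0 seconds
γ = 1/√(1 - 0.91²) = 2.412
Δt = γΔt₀ = 2.412 × 26.0 = 62.71 seconds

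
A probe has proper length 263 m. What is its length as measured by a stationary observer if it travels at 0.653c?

Proper length L₀ = 263 m
γ = 1/√(1 - 0.653²) = 1.320
L = L₀/γ = 263/1.320 = 199.2 m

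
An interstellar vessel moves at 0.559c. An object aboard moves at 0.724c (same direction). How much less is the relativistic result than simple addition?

Classical: u' + v = 0.724 + 0.559 = 1.283c
Relativistic: u = (0.724 + 0.559)/(1 + 0.404716) = 1.283/1.404716 = 0.9134c
Difference: 1.283 - 0.9134 = 0.3696c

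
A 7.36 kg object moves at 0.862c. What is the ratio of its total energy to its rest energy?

E = γmc², E₀ = mc²
E/E₀ = γ = 1/√(1 - 0.862²) = 1.973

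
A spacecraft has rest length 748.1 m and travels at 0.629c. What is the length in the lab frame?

Proper length L₀ = 748.1 m
γ = 1/√(1 - 0.629²) = 1.2863
L = L₀/γ = 748.1/1.2863 = 581.6 m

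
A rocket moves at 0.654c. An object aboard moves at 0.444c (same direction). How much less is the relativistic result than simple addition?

Classical: u' + v = 0.444 + 0.654 = 1.098c
Relativistic: u = (0.444 + 0.654)/(1 + 0.290376) = 1.098/1.290376 = 0.8509c
Difference: 1.098 - 0.8509 = 0.2471c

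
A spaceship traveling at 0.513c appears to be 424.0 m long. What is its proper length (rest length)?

Contracted length L = 424.0 m
γ = 1/√(1 - 0.513²) = 1.16497
L₀ = γL = 1.16497 × 424.0 = 493.9 m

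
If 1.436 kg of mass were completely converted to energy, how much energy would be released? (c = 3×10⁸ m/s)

Using E = mc²:
c² = (3×10⁸)² = 9×10¹⁶ m²/s²
E = 1.436 × 9×10¹⁶ = 1.292×10¹⁷ J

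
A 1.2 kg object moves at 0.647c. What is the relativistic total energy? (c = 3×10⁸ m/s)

γ = 1/√(1 - 0.647²) = 1.311
mc² = 1.2 × (3×10⁸)² = 1.080×10¹⁷ J
E = γmc² = 1.311 × 1.080×10¹⁷ = 1.416×10¹⁷ J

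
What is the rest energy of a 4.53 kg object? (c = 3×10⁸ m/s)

c² = (3×10⁸)² = 9.000×10¹⁶ m²/s²
E₀ = mc² = 4.53 × 9.000×10¹⁶ = 4.077×10¹⁷ J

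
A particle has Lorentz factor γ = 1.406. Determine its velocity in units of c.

From γ = 1/√(1 - v²/c²):
1/γ² = 1/1.406² = 0.50586
v²/c² = 1 - 0.50586 = 0.49414
v/c = √(0.49414) = 0.7030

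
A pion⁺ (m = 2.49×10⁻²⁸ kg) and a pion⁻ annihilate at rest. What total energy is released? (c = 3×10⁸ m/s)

Both particles have the same rest mass, so total mass = 2m
E = 2m·c² = 2 × 2.49×10⁻²⁸ × (3×10⁸)²
= 2 × 2.49×10⁻²⁸ × 9×10¹⁶
= 4.482×10⁻¹¹ J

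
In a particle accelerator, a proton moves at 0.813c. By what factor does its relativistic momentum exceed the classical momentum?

p_rel = γmv, p_class = mv
Ratio = γ = 1/√(1 - 0.813²)
= 1/√(0.339031) = 1.717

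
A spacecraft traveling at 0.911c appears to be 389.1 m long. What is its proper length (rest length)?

Contracted length L = 389.1 m
γ = 1/√(1 - 0.911²) = 2.4248
L₀ = γL = 2.4248 × 389.1 = 943.5 m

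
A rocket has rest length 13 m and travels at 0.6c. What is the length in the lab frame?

Proper length L₀ = 13 m
γ = 1/√(1 - 0.6²) = 1.250
L = L₀/γ = 13/1.250 = 10.40 m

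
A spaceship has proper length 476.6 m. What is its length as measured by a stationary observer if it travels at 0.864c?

Proper length L₀ = 476.6 m
γ = 1/√(1 - 0.864²) = 1.986
L = L₀/γ = 476.6/1.986 = 240.0 m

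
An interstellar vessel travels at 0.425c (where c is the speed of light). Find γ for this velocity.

v/c = 0.425, so (v/c)² = 0.180625
1 - (v/c)² = 0.819375
γ = 1/√(0.819375) = 1.105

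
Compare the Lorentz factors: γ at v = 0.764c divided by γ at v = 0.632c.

γ₁ = 1/√(1 - 0.764²) = 1.5499
γ₂ = 1/√(1 - 0.632²) = 1.2904
γ₁/γ₂ = 1.5499/1.2904 = 1.201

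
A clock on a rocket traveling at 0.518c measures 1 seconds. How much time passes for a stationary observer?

Proper time Δt₀ = 1 seconds
γ = 1/√(1 - 0.518²) = 1.169
Δt = γΔt₀ = 1.169 × 1 = 1.169 seconds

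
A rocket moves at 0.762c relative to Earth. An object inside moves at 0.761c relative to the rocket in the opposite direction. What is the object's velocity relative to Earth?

Object's velocity in rocket frame is u' = -0.761c
u = (u' + v)/(1 + u'v/c²) = (v - 0.761)/(1 - 0.761·v/c²)
Numerator: 0.762 - 0.761 = 0.001
Denominator: 1 - 0.579882 = 0.420118
u = 0.001/0.420118 = 0.002380c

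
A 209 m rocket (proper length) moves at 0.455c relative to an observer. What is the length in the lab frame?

Proper length L₀ = 209 m
γ = 1/√(1 - 0.455²) = 1.123
L = L₀/γ = 209/1.123 = 186.1 m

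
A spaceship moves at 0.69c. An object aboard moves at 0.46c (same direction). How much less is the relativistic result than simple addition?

Classical: u' + v = 0.46 + 0.69 = 1.15c
Relativistic: u = (0.46 + 0.69)/(1 + 0.3174) = 1.15/1.3174 = 0.8729c
Difference: 1.15 - 0.8729 = 0.2771c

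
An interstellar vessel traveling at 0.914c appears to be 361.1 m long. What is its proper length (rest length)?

Contracted length L = 361.1 m
γ = 1/√(1 - 0.914²) = 2.4648
L₀ = γL = 2.4648 × 361.1 = 890.0 m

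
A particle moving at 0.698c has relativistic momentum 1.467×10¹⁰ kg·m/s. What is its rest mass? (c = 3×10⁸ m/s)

γ = 1/√(1 - 0.698²) = 1.3965
v = 0.698 × 3×10⁸ = 2.094×10⁸ m/s
m = p/(γv) = 1.467×10¹⁰/(1.3965 × 2.094×10⁸) = 50.17 kg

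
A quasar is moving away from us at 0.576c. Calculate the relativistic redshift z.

β = 0.576
(1+β)/(1-β) = 1.576/0.424 = 3.71698
√(3.71698) = 1.9279
z = 1.9279 - 1 = 0.9279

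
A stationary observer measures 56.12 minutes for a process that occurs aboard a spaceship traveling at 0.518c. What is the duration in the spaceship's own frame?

Dilated time Δt = 56.12 minutes
γ = 1/√(1 - 0.518²) = 1.1691
Δt₀ = Δt/γ = 56.12/1.1691 = 48.00 minutes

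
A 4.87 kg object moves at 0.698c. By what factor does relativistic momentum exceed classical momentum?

p_rel = γmv, p_class = mv
Ratio = γ = 1/√(1 - 0.698²) = 1.396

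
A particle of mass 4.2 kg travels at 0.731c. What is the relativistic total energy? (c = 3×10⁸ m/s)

γ = 1/√(1 - 0.731²) = 1.46546
mc² = 4.2 × (3×10⁸)² = 3.780×10¹⁷ J
E = γmc² = 1.46546 × 3.780×10¹⁷ = 5.539×10¹⁷ J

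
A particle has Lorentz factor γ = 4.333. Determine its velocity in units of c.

From γ = 1/√(1 - v²/c²):
1/γ² = 1/4.333² = 0.05326
v²/c² = 1 - 0.05326 = 0.9467
v/c = √(0.9467) = 0.9730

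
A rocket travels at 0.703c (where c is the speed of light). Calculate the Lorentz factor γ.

v/c = 0.703, so (v/c)² = 0.494209
1 - (v/c)² = 0.505791
γ = 1/√(0.505791) = 1.406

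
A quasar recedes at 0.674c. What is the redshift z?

β = 0.674
(1+β)/(1-β) = 1.674/0.326 = 5.135
√(5.135) = 2.266
z = 2.266 - 1 = 1.266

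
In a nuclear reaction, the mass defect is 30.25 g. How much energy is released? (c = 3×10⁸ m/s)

Convert mass defect: Δm = 30.25 g = 0.03025 kg
E = Δm·c² = 0.03025 × (3×10⁸)²
= 0.03025 × 9×10¹⁶ = 2.723×10¹⁵ J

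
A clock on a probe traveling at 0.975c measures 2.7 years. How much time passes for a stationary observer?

Proper time Δt₀ = 2.7 years
γ = 1/√(1 - 0.975²) = 4.500
Δt = γΔt₀ = 4.500 × 2.7 = 12.15 years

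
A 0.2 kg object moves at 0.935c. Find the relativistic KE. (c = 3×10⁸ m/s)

γ = 1/√(1 - 0.935²) = 2.8197
γ - 1 = 1.8197
KE = (γ-1)mc² = 1.8197 × 0.2 × (3×10⁸)² = 3.275×10¹⁶ J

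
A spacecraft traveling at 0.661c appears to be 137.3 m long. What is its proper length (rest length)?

Contracted length L = 137.3 m
γ = 1/√(1 - 0.661²) = 1.333
L₀ = γL = 1.333 × 137.3 = 183.0 m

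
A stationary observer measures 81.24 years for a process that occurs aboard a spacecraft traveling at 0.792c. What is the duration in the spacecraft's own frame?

Dilated time Δt = 81.24 years
γ = 1/√(1 - 0.792²) = 1.638
Δt₀ = Δt/γ = 81.24/1.638 = 49.60 years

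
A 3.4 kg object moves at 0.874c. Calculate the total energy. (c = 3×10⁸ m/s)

γ = 1/√(1 - 0.874²) = 2.058
mc² = 3.4 × (3×10⁸)² = 3.060×10¹⁷ J
E = γmc² = 2.058 × 3.060×10¹⁷ = 6.297×10¹⁷ J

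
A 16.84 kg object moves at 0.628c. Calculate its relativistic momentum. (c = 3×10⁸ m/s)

γ = 1/√(1 - 0.628²) = 1.285
v = 0.628 × 3×10⁸ = 1.884×10⁸ m/s
p = γmv = 1.285 × 16.84 × 1.884×10⁸ = 4.077×10⁹ kg·m/s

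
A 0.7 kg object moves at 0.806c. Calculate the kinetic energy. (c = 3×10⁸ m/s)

γ = 1/√(1 - 0.806²) = 1.6894
γ - 1 = 0.6894
KE = (γ-1)mc² = 0.6894 × 0.7 × (3×10⁸)² = 4.343×10¹⁶ J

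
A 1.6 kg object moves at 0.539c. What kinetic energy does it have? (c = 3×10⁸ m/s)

γ = 1/√(1 - 0.539²) = 1.1872
γ - 1 = 0.1872
KE = (γ-1)mc² = 0.1872 × 1.6 × (3×10⁸)² = 2.696×10¹⁶ J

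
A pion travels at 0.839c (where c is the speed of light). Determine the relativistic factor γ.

v/c = 0.839, so (v/c)² = 0.703921
1 - (v/c)² = 0.296079
γ = 1/√(0.296079) = 1.838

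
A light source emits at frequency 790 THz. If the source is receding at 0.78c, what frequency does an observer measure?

β = v/c = 0.78
(1-β)/(1+β) = 0.22/1.78 = 0.123596
Doppler factor = √(0.123596) = 0.35156
f_obs = 790 × 0.35156 = 277.7 THz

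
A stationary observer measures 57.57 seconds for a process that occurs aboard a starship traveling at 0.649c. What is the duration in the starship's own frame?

Dilated time Δt = 57.57 seconds
γ = 1/√(1 - 0.649²) = 1.3144
Δt₀ = Δt/γ = 57.57/1.3144 = 43.80 seconds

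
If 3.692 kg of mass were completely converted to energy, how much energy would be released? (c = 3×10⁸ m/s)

Using E = mc²:
c² = (3×10⁸)² = 9×10¹⁶ m²/s²
E = 3.692 × 9×10¹⁶ = 3.323×10¹⁷ J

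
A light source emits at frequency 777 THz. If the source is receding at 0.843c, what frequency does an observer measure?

β = v/c = 0.843
(1-β)/(1+β) = 0.157/1.843 = 0.08519
Doppler factor = √(0.08519) = 0.2919
f_obs = 777 × 0.2919 = 226.8 THz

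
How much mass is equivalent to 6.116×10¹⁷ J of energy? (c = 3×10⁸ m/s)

From E = mc², we get m = E/c²
c² = (3×10⁸)² = 9×10¹⁶ m²/s²
m = 6.116×10¹⁷ / 9×10¹⁶ = 6.796 kg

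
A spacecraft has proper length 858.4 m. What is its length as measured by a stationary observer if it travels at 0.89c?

Proper length L₀ = 858.4 m
γ = 1/√(1 - 0.89²) = 2.193
L = L₀/γ = 858.4/2.193 = 391.4 m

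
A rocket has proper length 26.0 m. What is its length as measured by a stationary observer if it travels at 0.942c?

Proper length L₀ = 26.0 m
γ = 1/√(1 - 0.942²) = 2.9796
L = L₀/γ = 26.0/2.9796 = 8.726 m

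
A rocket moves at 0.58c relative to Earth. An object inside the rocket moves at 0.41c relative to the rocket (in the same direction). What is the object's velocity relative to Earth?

u = (u' + v)/(1 + u'v/c²)
Numerator: 0.41 + 0.58 = 0.99
Denominator: 1 + 0.2378 = 1.2378
u = 0.99/1.2378 = 0.7998c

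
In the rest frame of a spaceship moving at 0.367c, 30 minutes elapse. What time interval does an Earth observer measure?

Proper time Δt₀ = 30 minutes
γ = 1/√(1 - 0.367²) = 1.075
Δt = γΔt₀ = 1.075 × 30 = 32.25 minutes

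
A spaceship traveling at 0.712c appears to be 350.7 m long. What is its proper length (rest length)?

Contracted length L = 350.7 m
γ = 1/√(1 - 0.712²) = 1.424
L₀ = γL = 1.424 × 350.7 = 499.4 m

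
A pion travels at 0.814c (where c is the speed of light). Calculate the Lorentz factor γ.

v/c = 0.814, so (v/c)² = 0.662596
1 - (v/c)² = 0.337404
γ = 1/√(0.337404) = 1.722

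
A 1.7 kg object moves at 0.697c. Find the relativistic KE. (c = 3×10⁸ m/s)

γ = 1/√(1 - 0.697²) = 1.3946
γ - 1 = 0.3946
KE = (γ-1)mc² = 0.3946 × 1.7 × (3×10⁸)² = 6.037×10¹⁶ J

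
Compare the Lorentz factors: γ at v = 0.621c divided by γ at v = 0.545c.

γ₁ = 1/√(1 - 0.621²) = 1.276
γ₂ = 1/√(1 - 0.545²) = 1.193
γ₁/γ₂ = 1.276/1.193 = 1.070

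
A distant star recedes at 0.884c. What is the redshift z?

β = 0.884
(1+β)/(1-β) = 1.884/0.116 = 16.24
√(16.24) = 4.030
z = 4.030 - 1 = 3.030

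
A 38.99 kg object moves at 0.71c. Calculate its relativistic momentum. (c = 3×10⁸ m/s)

γ = 1/√(1 - 0.71²) = 1.420
v = 0.71 × 3×10⁸ = 2.130×10⁸ m/s
p = γmv = 1.420 × 38.99 × 2.130×10⁸ = 1.179×10¹⁰ kg·m/s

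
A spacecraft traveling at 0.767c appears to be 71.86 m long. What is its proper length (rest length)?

Contracted length L = 71.86 m
γ = 1/√(1 - 0.767²) = 1.558
L₀ = γL = 1.558 × 71.86 = 112.0 m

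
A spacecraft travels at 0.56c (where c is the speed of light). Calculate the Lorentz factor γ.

v/c = 0.56, so (v/c)² = 0.3136
1 - (v/c)² = 0.6864
γ = 1/√(0.6864) = 1.207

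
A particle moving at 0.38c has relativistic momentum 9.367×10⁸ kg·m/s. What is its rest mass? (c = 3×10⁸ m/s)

γ = 1/√(1 - 0.38²) = 1.0811
v = 0.38 × 3×10⁸ = 1.140×10⁸ m/s
m = p/(γv) = 9.367×10⁸/(1.0811 × 1.140×10⁸) = 7.600 kg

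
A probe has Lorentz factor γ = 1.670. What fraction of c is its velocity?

From γ = 1/√(1 - v²/c²):
1/γ² = 1/1.670² = 0.3586
v²/c² = 1 - 0.3586 = 0.6414
v/c = √(0.6414) = 0.8009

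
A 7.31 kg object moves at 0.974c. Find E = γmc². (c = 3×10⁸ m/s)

γ = 1/√(1 - 0.974²) = 4.414
mc² = 7.31 × (3×10⁸)² = 6.579×10¹⁷ J
E = γmc² = 4.414 × 6.579×10¹⁷ = 2.904×10¹⁸ J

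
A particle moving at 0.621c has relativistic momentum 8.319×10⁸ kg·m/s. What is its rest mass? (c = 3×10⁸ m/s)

γ = 1/√(1 - 0.621²) = 1.276
v = 0.621 × 3×10⁸ = 1.863×10⁸ m/s
m = p/(γv) = 8.319×10⁸/(1.276 × 1.863×10⁸) = 3.500 kg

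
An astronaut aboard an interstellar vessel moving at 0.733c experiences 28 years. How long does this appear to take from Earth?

Proper time Δt₀ = 28 years
γ = 1/√(1 - 0.733²) = 1.470
Δt = γΔt₀ = 1.470 × 28 = 41.16 years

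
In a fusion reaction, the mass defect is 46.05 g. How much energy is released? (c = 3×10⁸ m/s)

Convert mass defect: Δm = 46.05 g = 0.04605 kg
E = Δm·c² = 0.04605 × (3×10⁸)²
= 0.04605 × 9×10¹⁶ = 4.145×10¹⁵ J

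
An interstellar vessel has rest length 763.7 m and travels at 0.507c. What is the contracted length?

Proper length L₀ = 763.7 m
γ = 1/√(1 - 0.507²) = 1.16017
L = L₀/γ = 763.7/1.16017 = 658.3 m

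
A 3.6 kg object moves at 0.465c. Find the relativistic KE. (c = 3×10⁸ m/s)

γ = 1/√(1 - 0.465²) = 1.12955
γ - 1 = 0.12955
KE = (γ-1)mc² = 0.12955 × 3.6 × (3×10⁸)² = 4.197×10¹⁶ J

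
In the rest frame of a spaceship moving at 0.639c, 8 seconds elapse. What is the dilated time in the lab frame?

Proper time Δt₀ = 8 seconds
γ = 1/√(1 - 0.639²) = 1.300
Δt = γΔt₀ = 1.300 × 8 = 10.40 seconds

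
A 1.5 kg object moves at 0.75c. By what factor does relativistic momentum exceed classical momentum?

p_rel = γmv, p_class = mv
Ratio = γ = 1/√(1 - 0.75²) = 1.512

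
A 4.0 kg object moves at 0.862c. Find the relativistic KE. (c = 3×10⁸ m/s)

γ = 1/√(1 - 0.862²) = 1.9727
γ - 1 = 0.9727
KE = (γ-1)mc² = 0.9727 × 4.0 × (3×10⁸)² = 3.502×10¹⁷ J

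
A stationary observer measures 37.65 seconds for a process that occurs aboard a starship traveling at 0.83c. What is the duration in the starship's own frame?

Dilated time Δt = 37.65 seconds
γ = 1/√(1 - 0.83²) = 1.793
Δt₀ = Δt/γ = 37.65/1.793 = 21.00 seconds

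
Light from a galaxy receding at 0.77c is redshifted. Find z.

β = 0.77
(1+β)/(1-β) = 1.77/0.23 = 7.696
√(7.696) = 2.774
z = 2.774 - 1 = 1.774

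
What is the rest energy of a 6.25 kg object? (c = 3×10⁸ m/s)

c² = (3×10⁸)² = 9.000×10¹⁶ m²/s²
E₀ = mc² = 6.25 × 9.000×10¹⁶ = 5.625×10¹⁷ J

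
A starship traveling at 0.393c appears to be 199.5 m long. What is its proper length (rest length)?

Contracted length L = 199.5 m
γ = 1/√(1 - 0.393²) = 1.0875
L₀ = γL = 1.0875 × 199.5 = 217.0 m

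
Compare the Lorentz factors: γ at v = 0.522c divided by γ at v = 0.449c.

γ₁ = 1/√(1 - 0.522²) = 1.1724
γ₂ = 1/√(1 - 0.449²) = 1.1192
γ₁/γ₂ = 1.1724/1.1192 = 1.048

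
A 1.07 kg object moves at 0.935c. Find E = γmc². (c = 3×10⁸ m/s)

γ = 1/√(1 - 0.935²) = 2.8197
mc² = 1.07 × (3×10⁸)² = 9.630×10¹⁶ J
E = γmc² = 2.8197 × 9.630×10¹⁶ = 2.715×10¹⁷ J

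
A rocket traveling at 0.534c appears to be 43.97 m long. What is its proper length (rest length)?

Contracted length L = 43.97 m
γ = 1/√(1 - 0.534²) = 1.1828
L₀ = γL = 1.1828 × 43.97 = 52.01 m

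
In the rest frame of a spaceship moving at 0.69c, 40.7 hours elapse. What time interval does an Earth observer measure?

Proper time Δt₀ = 40.7 hours
γ = 1/√(1 - 0.69²) = 1.3816
Δt = γΔt₀ = 1.3816 × 40.7 = 56.23 hours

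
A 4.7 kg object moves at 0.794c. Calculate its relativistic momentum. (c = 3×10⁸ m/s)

γ = 1/√(1 - 0.794²) = 1.645
v = 0.794 × 3×10⁸ = 2.382×10⁸ m/s
p = γmv = 1.645 × 4.7 × 2.382×10⁸ = 1.842×10⁹ kg·m/s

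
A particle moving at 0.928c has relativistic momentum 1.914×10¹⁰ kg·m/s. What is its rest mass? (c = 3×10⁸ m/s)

γ = 1/√(1 - 0.928²) = 2.684
v = 0.928 × 3×10⁸ = 2.784×10⁸ m/s
m = p/(γv) = 1.914×10¹⁰/(2.684 × 2.784×10⁸) = 25.61 kg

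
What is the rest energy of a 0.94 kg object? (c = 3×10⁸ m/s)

c² = (3×10⁸)² = 9.000×10¹⁶ m²/s²
E₀ = mc² = 0.94 × 9.000×10¹⁶ = 8.460×10¹⁶ J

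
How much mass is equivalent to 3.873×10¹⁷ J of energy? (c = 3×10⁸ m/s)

From E = mc², we get m = E/c²
c² = (3×10⁸)² = 9×10¹⁶ m²/s²
m = 3.873×10¹⁷ / 9×10¹⁶ = 4.303 kg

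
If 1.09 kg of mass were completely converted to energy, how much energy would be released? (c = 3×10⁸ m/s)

Using E = mc²:
c² = (3×10⁸)² = 9×10¹⁶ m²/s²
E = 1.09 × 9×10¹⁶ = 9.810×10¹⁶ J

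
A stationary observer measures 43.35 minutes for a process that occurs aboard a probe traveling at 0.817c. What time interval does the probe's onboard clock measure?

Dilated time Δt = 43.35 minutes
γ = 1/√(1 - 0.817²) = 1.734
Δt₀ = Δt/γ = 43.35/1.734 = 25.00 minutes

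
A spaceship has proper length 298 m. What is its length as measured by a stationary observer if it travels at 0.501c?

Proper length L₀ = 298 m
γ = 1/√(1 - 0.501²) = 1.1555
L = L₀/γ = 298/1.1555 = 257.9 m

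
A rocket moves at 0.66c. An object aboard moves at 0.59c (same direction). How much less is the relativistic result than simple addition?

Classical: u' + v = 0.59 + 0.66 = 1.25c
Relativistic: u = (0.59 + 0.66)/(1 + 0.3894) = 1.25/1.3894 = 0.8997c
Difference: 1.25 - 0.8997 = 0.3503c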